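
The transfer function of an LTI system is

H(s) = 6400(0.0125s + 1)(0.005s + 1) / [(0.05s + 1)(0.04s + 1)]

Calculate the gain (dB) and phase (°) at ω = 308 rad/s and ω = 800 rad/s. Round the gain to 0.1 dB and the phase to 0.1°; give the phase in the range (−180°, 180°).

ω = 308: 47.8 dB, -39.2°; ω = 800: 46.3 dB, -16.5°

At ω = 308 rad/s:
zero (1 + j308·0.0125) = 1 + j3.85 → |·| ≈ 3.9778, ∠ ≈ 75.44°
zero (1 + j308·0.005) = 1 + j1.54 → |·| ≈ 1.8362, ∠ ≈ 57.00°
pole (1 + j308·0.05) = 1 + j15.4 → |·| ≈ 15.432, ∠ ≈ 86.28°
pole (1 + j308·0.04) = 1 + j12.32 → |·| ≈ 12.361, ∠ ≈ 85.36°
|H| = 6400 · 3.9778 · 1.8362 / (15.432 · 12.361) ≈ 245.06
Gain = 20 log₁₀(245.06) ≈ 47.79 dB
∠H = (75.44° + 57.00°) − (86.28° + 85.36°) = -39.20°

At ω = 800 rad/s:
zero (1 + j800·0.0125) = 1 + j10 → |·| ≈ 10.05, ∠ ≈ 84.29°
zero (1 + j800·0.005) = 1 + j4 → |·| ≈ 4.1231, ∠ ≈ 75.96°
pole (1 + j800·0.05) = 1 + j40 → |·| ≈ 40.012, ∠ ≈ 88.57°
pole (1 + j800·0.04) = 1 + j32 → |·| ≈ 32.016, ∠ ≈ 88.21°
|H| = 6400 · 10.05 · 4.1231 / (40.012 · 32.016) ≈ 207.02
Gain = 20 log₁₀(207.02) ≈ 46.32 dB
∠H = (84.29° + 75.96°) − (88.57° + 88.21°) = -16.53°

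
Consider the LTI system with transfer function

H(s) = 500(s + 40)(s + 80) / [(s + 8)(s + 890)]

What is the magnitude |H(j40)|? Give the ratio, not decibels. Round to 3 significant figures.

At s = jω = j40:
zero (s+40): 40 + j40 → |·| = √(40²+40²) = √3200 ≈ 56.569, ∠ = arctan(40/40) ≈ 45.00°
zero (s+80): 80 + j40 → |·| = √(80²+40²) = √8000 ≈ 89.443, ∠ = arctan(40/80) ≈ 26.57°
pole (s+8): 8 + j40 → |·| = √(8²+40²) = √1664 ≈ 40.792, ∠ = arctan(40/8) ≈ 78.69°
pole (s+890): 890 + j40 → |·| = √(890²+40²) = √793700 ≈ 890.9, ∠ = arctan(40/890) ≈ 2.57°
|H| = 500 · 5059.7 / 36342 ≈ 69.612

69.6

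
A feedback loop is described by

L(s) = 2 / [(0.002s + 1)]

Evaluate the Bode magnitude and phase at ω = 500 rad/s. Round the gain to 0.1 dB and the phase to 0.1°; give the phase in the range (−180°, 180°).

At ω = 500 rad/s:
pole (1 + j500·0.002) = 1 + j1 → |·| ≈ 1.4142, ∠ ≈ 45.00°
|L| = 2 · 1 / (1.4142) ≈ 1.4142
Gain = 20 log₁₀(1.4142) ≈ 3.01 dB
∠L = (0°) − (45.00°) = -45.00°

3.0 dB, -45.0°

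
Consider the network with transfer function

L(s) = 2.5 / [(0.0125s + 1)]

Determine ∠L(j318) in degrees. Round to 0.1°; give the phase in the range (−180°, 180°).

At ω = 318 rad/s:
pole (1 + j318·0.0125) = 1 + j3.975 → |·| ≈ 4.0989, ∠ ≈ 75.88°
∠L = (0°) − (75.88°) = -75.88°

-75.9°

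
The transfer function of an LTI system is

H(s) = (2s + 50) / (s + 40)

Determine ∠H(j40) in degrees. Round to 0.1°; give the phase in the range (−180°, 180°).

Substitute s = j40:
Numerator: 2(j40) + 50 = 50 + j80
Denominator: (j40) + 40 = 40 + j40
|N| = √(50² + 80²) ≈ 94.34, ∠N ≈ 57.99°
|D| = √(40² + 40²) ≈ 56.569, ∠D ≈ 45.00°
∠H = 57.99° − 45.00° = 12.99°

13.0°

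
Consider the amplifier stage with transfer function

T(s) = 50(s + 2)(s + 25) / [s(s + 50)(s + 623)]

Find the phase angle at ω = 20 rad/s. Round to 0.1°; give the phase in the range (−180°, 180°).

9.3°

At s = jω = j20:
zero (s+2): 2 + j20 → |·| = √(2²+20²) = √404 ≈ 20.1, ∠ = arctan(20/2) ≈ 84.29°
zero (s+25): 25 + j20 → |·| = √(25²+20²) = √1025 ≈ 32.016, ∠ = arctan(20/25) ≈ 38.66°
pole (s+50): 50 + j20 → |·| = √(50²+20²) = √2900 ≈ 53.852, ∠ = arctan(20/50) ≈ 21.80°
pole (s+623): 623 + j20 → |·| = √(623²+20²) = √388529 ≈ 623.32, ∠ = arctan(20/623) ≈ 1.84°
pole at origin: |s| = 20, ∠ = 90.00° (in denominator)
∠T = 122.95° − 113.64° = 9.31°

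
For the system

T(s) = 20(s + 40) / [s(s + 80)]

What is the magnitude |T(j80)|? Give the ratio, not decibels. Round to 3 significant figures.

At s = jω = j80:
zero (s+40): 40 + j80 → |·| = √(40²+80²) = √8000 ≈ 89.443, ∠ = arctan(80/40) ≈ 63.43°
pole (s+80): 80 + j80 → |·| = √(80²+80²) = √12800 ≈ 113.14, ∠ = arctan(80/80) ≈ 45.00°
pole at origin: |s| = 80, ∠ = 90.00° (in denominator)
|T| = 20 · 89.443 / 9051.2 ≈ 0.19764

0.198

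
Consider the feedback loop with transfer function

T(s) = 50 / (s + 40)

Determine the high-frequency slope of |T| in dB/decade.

-20 dB/decade

Each pole contributes −20 dB/decade at high frequency; each zero contributes +20 dB/decade.
Net: 0 zero(s) − 1 pole(s) → -20 dB/decade.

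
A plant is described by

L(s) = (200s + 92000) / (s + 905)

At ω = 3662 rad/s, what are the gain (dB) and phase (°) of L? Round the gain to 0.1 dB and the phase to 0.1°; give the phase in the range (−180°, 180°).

Substitute s = j3662:
Numerator: 200(j3662) + 92000 = 92000 + j732400
Denominator: (j3662) + 905 = 905 + j3662
|N| = √(92000² + 732400²) ≈ 7.3816e+05, ∠N ≈ 82.84°
|D| = √(905² + 3662²) ≈ 3772.2, ∠D ≈ 76.12°
|L| = 7.3816e+05 / 3772.2 ≈ 195.68
Gain = 20 log₁₀(195.68) ≈ 45.83 dB
∠L = 82.84° − 76.12° = 6.72°

45.8 dB, 6.7°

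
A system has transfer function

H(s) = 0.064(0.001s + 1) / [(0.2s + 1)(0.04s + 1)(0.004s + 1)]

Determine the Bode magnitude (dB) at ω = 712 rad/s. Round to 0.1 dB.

At ω = 712 rad/s:
zero (1 + j712·0.001) = 1 + j0.712 → |·| ≈ 1.2276, ∠ ≈ 35.45°
pole (1 + j712·0.2) = 1 + j142.4 → |·| ≈ 142.4, ∠ ≈ 89.60°
pole (1 + j712·0.04) = 1 + j28.48 → |·| ≈ 28.498, ∠ ≈ 87.99°
pole (1 + j712·0.004) = 1 + j2.848 → |·| ≈ 3.0185, ∠ ≈ 70.65°
|H| = 0.064 · 1.2276 / (142.4 · 28.498 · 3.0185) ≈ 6.4139e-06
Gain = 20 log₁₀(6.4139e-06) ≈ -103.86 dB

-103.9 dB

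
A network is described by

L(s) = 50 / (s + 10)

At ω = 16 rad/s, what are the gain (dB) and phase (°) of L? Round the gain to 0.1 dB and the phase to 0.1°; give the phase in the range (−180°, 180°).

At s = jω = j16:
pole (s+10): 10 + j16 → |·| = √(10²+16²) = √356 ≈ 18.868, ∠ = arctan(16/10) ≈ 57.99°
|L| = 50 / 18.868 ≈ 2.65
Gain = 20 log₁₀(2.65) ≈ 8.46 dB
∠L = 0.00° − 57.99° = -57.99°

8.5 dB, -58.0°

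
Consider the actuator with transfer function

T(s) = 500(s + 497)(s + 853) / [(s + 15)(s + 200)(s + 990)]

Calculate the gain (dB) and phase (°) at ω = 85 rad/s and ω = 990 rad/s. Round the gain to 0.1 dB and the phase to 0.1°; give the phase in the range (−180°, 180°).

At s = jω = j85:
zero (s+497): 497 + j85 → |·| = √(497²+85²) = √254234 ≈ 504.22, ∠ = arctan(85/497) ≈ 9.71°
zero (s+853): 853 + j85 → |·| = √(853²+85²) = √734834 ≈ 857.22, ∠ = arctan(85/853) ≈ 5.69°
pole (s+15): 15 + j85 → |·| = √(15²+85²) = √7450 ≈ 86.313, ∠ = arctan(85/15) ≈ 79.99°
pole (s+200): 200 + j85 → |·| = √(200²+85²) = √47225 ≈ 217.31, ∠ = arctan(85/200) ≈ 23.03°
pole (s+990): 990 + j85 → |·| = √(990²+85²) = √987325 ≈ 993.64, ∠ = arctan(85/990) ≈ 4.91°
|T| = 500 · 4.3223e+05 / 1.8637e+07 ≈ 11.596
Gain = 20 log₁₀(11.596) ≈ 21.29 dB
∠T = 15.40° − 107.93° = -92.53°

At s = jω = j990:
zero (s+497): 497 + j990 → |·| = √(497²+990²) = √1227109 ≈ 1107.7, ∠ = arctan(990/497) ≈ 63.34°
zero (s+853): 853 + j990 → |·| = √(853²+990²) = √1707709 ≈ 1306.8, ∠ = arctan(990/853) ≈ 49.25°
pole (s+15): 15 + j990 → |·| = √(15²+990²) = √980325 ≈ 990.11, ∠ = arctan(990/15) ≈ 89.13°
pole (s+200): 200 + j990 → |·| = √(200²+990²) = √1020100 ≈ 1010, ∠ = arctan(990/200) ≈ 78.58°
pole (s+990): 990 + j990 → |·| = √(990²+990²) = √1960200 ≈ 1400.1, ∠ = arctan(990/990) ≈ 45.00°
|T| = 500 · 1.4475e+06 / 1.4001e+09 ≈ 0.51693
Gain = 20 log₁₀(0.51693) ≈ -5.73 dB
∠T = 112.59° − 212.71° = -100.12°

ω = 85: 21.3 dB, -92.5°; ω = 990: -5.7 dB, -100.1°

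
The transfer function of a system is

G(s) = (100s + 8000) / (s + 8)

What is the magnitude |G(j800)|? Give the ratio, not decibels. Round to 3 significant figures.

100

Substitute s = j800:
Numerator: 100(j800) + 8000 = 8000 + j80000
Denominator: (j800) + 8 = 8 + j800
|N| = √(8000² + 80000²) ≈ 80399, ∠N ≈ 84.29°
|D| = √(8² + 800²) ≈ 800.04, ∠D ≈ 89.43°
|G| = 80399 / 800.04 ≈ 100.49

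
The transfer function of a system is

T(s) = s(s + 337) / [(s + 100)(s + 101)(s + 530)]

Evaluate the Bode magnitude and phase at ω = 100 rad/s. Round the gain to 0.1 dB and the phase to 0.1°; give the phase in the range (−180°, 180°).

-49.8 dB, 6.1°

At s = jω = j100:
zero (s+337): 337 + j100 → |·| = √(337²+100²) = √123569 ≈ 351.52, ∠ = arctan(100/337) ≈ 16.53°
zero at origin: s = j100 → |·| = 100, ∠ = 90.00°
pole (s+100): 100 + j100 → |·| = √(100²+100²) = √20000 ≈ 141.42, ∠ = arctan(100/100) ≈ 45.00°
pole (s+101): 101 + j100 → |·| = √(101²+100²) = √20201 ≈ 142.13, ∠ = arctan(100/101) ≈ 44.71°
pole (s+530): 530 + j100 → |·| = √(530²+100²) = √290900 ≈ 539.35, ∠ = arctan(100/530) ≈ 10.68°
|T| = 1 · 35152 / 1.0841e+07 ≈ 0.0032425
Gain = 20 log₁₀(0.0032425) ≈ -49.78 dB
∠T = 106.53° − 100.39° = 6.14°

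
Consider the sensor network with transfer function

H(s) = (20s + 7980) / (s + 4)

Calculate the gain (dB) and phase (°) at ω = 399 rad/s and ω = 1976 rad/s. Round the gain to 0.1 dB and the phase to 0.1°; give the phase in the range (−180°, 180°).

Substitute s = j399:
Numerator: 20(j399) + 7980 = 7980 + j7980
Denominator: (j399) + 4 = 4 + j399
|N| = √(7980² + 7980²) ≈ 11285, ∠N ≈ 45.00°
|D| = √(4² + 399²) ≈ 399.02, ∠D ≈ 89.43°
|H| = 11285 / 399.02 ≈ 28.282
Gain = 20 log₁₀(28.282) ≈ 29.03 dB
∠H = 45.00° − 89.43° = -44.43°

Substitute s = j1976:
Numerator: 20(j1976) + 7980 = 7980 + j39520
Denominator: (j1976) + 4 = 4 + j1976
|N| = √(7980² + 39520²) ≈ 40318, ∠N ≈ 78.58°
|D| = √(4² + 1976²) ≈ 1976, ∠D ≈ 89.88°
|H| = 40318 / 1976 ≈ 20.404
Gain = 20 log₁₀(20.404) ≈ 26.19 dB
∠H = 78.58° − 89.88° = -11.30°

ω = 399: 29.0 dB, -44.4°; ω = 1976: 26.2 dB, -11.3°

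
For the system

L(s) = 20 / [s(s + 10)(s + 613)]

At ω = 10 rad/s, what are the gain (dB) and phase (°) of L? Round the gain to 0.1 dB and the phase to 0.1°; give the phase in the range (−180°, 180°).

-72.7 dB, -135.9°

At s = jω = j10:
pole (s+10): 10 + j10 → |·| = √(10²+10²) = √200 ≈ 14.142, ∠ = arctan(10/10) ≈ 45.00°
pole (s+613): 613 + j10 → |·| = √(613²+10²) = √375869 ≈ 613.08, ∠ = arctan(10/613) ≈ 0.93°
pole at origin: |s| = 10, ∠ = 90.00° (in denominator)
|L| = 20 / 86702 ≈ 0.00023068
Gain = 20 log₁₀(0.00023068) ≈ -72.74 dB
∠L = 0.00° − 135.93° = -135.93°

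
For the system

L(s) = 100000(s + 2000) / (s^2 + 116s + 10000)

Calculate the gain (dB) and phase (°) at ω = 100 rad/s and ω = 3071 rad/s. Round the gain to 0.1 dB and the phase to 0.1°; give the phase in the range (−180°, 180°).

At s = jω = j100:
zero (s+2000): 2000 + j100 → |·| = √(2000²+100²) = √4010000 ≈ 2002.5, ∠ = arctan(100/2000) ≈ 2.86°
quadratic: (j100)² + 116·j100 + 10000 = 0 + j11600 → |·| ≈ 11600, ∠ ≈ 90.00°
|L| = 100000 · 2002.5 / 11600 ≈ 17263
Gain = 20 log₁₀(17263) ≈ 84.74 dB
∠L = 2.86° − 90.00° = -87.14°

At s = jω = j3071:
zero (s+2000): 2000 + j3071 → |·| = √(2000²+3071²) = √13431041 ≈ 3664.8, ∠ = arctan(3071/2000) ≈ 56.93°
quadratic: (j3071)² + 116·j3071 + 10000 = -9421041 + j356236 → |·| ≈ 9.4278e+06, ∠ ≈ 177.83°
|L| = 100000 · 3664.8 / 9.4278e+06 ≈ 38.872
Gain = 20 log₁₀(38.872) ≈ 31.79 dB
∠L = 56.93° − 177.83° = -120.90°

ω = 100: 84.7 dB, -87.1°; ω = 3071: 31.8 dB, -120.9°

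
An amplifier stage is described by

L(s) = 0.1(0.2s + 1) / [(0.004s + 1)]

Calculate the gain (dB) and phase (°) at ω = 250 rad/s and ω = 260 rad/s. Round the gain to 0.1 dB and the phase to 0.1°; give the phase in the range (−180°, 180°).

ω = 250: 11.0 dB, 43.9°; ω = 260: 11.1 dB, 42.8°

At ω = 250 rad/s:
zero (1 + j250·0.2) = 1 + j50 → |·| ≈ 50.01, ∠ ≈ 88.85°
pole (1 + j250·0.004) = 1 + j1 → |·| ≈ 1.4142, ∠ ≈ 45.00°
|L| = 0.1 · 50.01 / (1.4142) ≈ 3.5363
Gain = 20 log₁₀(3.5363) ≈ 10.97 dB
∠L = (88.85°) − (45.00°) = 43.85°

At ω = 260 rad/s:
zero (1 + j260·0.2) = 1 + j52 → |·| ≈ 52.01, ∠ ≈ 88.90°
pole (1 + j260·0.004) = 1 + j1.04 → |·| ≈ 1.4428, ∠ ≈ 46.12°
|L| = 0.1 · 52.01 / (1.4428) ≈ 3.6048
Gain = 20 log₁₀(3.6048) ≈ 11.14 dB
∠L = (88.90°) − (46.12°) = 42.78°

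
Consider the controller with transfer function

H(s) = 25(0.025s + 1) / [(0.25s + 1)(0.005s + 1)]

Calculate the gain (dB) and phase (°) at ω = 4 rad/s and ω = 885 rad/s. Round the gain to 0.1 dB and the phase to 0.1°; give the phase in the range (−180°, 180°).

ω = 4: 25.0 dB, -40.4°; ω = 885: -5.2 dB, -79.6°

At ω = 4 rad/s:
zero (1 + j4·0.025) = 1 + j0.1 → |·| ≈ 1.005, ∠ ≈ 5.71°
pole (1 + j4·0.25) = 1 + j1 → |·| ≈ 1.4142, ∠ ≈ 45.00°
pole (1 + j4·0.005) = 1 + j0.02 → |·| ≈ 1.0002, ∠ ≈ 1.15°
|H| = 25 · 1.005 / (1.4142 · 1.0002) ≈ 17.763
Gain = 20 log₁₀(17.763) ≈ 24.99 dB
∠H = (5.71°) − (45.00° + 1.15°) = -40.44°

At ω = 885 rad/s:
zero (1 + j885·0.025) = 1 + j22.125 → |·| ≈ 22.148, ∠ ≈ 87.41°
pole (1 + j885·0.25) = 1 + j221.25 → |·| ≈ 221.25, ∠ ≈ 89.74°
pole (1 + j885·0.005) = 1 + j4.425 → |·| ≈ 4.5366, ∠ ≈ 77.27°
|H| = 25 · 22.148 / (221.25 · 4.5366) ≈ 0.55165
Gain = 20 log₁₀(0.55165) ≈ -5.17 dB
∠H = (87.41°) − (89.74° + 77.27°) = -79.60°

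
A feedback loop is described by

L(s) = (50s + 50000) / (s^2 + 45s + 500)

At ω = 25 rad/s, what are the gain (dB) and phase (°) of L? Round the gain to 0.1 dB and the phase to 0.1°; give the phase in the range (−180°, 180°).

Substitute s = j25:
Numerator: 50(j25) + 50000 = 50000 + j1250
Denominator: (j25)^2 + 45(j25) + 500 = -125 + j1125
|N| = √(50000² + 1250²) ≈ 50016, ∠N ≈ 1.43°
|D| = √(125² + 1125²) ≈ 1131.9, ∠D ≈ 96.34°
|L| = 50016 / 1131.9 ≈ 44.188
Gain = 20 log₁₀(44.188) ≈ 32.91 dB
∠L = 1.43° − 96.34° = -94.91°

32.9 dB, -94.9°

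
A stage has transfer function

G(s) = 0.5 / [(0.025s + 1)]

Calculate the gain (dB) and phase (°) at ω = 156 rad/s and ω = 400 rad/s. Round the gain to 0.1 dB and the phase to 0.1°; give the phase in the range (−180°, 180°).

ω = 156: -18.1 dB, -75.6°; ω = 400: -26.1 dB, -84.3°

At ω = 156 rad/s:
pole (1 + j156·0.025) = 1 + j3.9 → |·| ≈ 4.0262, ∠ ≈ 75.62°
|G| = 0.5 · 1 / (4.0262) ≈ 0.12419
Gain = 20 log₁₀(0.12419) ≈ -18.12 dB
∠G = (0°) − (75.62°) = -75.62°

At ω = 400 rad/s:
pole (1 + j400·0.025) = 1 + j10 → |·| ≈ 10.05, ∠ ≈ 84.29°
|G| = 0.5 · 1 / (10.05) ≈ 0.049751
Gain = 20 log₁₀(0.049751) ≈ -26.06 dB
∠G = (0°) − (84.29°) = -84.29°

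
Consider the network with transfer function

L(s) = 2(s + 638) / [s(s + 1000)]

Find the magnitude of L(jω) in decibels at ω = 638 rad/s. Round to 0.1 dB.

At s = jω = j638:
zero (s+638): 638 + j638 → |·| = √(638²+638²) = √814088 ≈ 902.27, ∠ = arctan(638/638) ≈ 45.00°
pole (s+1000): 1000 + j638 → |·| = √(1000²+638²) = √1407044 ≈ 1186.2, ∠ = arctan(638/1000) ≈ 32.54°
pole at origin: |s| = 638, ∠ = 90.00° (in denominator)
|L| = 2 · 902.27 / 7.568e+05 ≈ 0.0023844
Gain = 20 log₁₀(0.0023844) ≈ -52.45 dB

-52.5 dB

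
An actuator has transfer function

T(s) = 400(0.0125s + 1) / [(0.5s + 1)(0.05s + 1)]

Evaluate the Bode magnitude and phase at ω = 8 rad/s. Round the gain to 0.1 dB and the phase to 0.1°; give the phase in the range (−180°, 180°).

39.1 dB, -92.1°

At ω = 8 rad/s:
zero (1 + j8·0.0125) = 1 + j0.1 → |·| ≈ 1.005, ∠ ≈ 5.71°
pole (1 + j8·0.5) = 1 + j4 → |·| ≈ 4.1231, ∠ ≈ 75.96°
pole (1 + j8·0.05) = 1 + j0.4 → |·| ≈ 1.077, ∠ ≈ 21.80°
|T| = 400 · 1.005 / (4.1231 · 1.077) ≈ 90.529
Gain = 20 log₁₀(90.529) ≈ 39.14 dB
∠T = (5.71°) − (75.96° + 21.80°) = -92.05°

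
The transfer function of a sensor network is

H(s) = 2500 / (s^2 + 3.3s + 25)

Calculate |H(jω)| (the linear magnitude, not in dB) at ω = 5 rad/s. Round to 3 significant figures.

At s = jω = j5:
quadratic: (j5)² + 3.3·j5 + 25 = 0 + j16.5 → |·| ≈ 16.5, ∠ ≈ 90.00°
|H| = 2500 / 16.5 ≈ 151.52

152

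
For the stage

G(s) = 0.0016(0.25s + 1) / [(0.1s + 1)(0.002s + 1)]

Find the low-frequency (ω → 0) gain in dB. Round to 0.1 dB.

-55.9 dB

G(0) = 0.0016 · 1 / 1 = 0.0016
20 log₁₀(0.0016) ≈ -55.92 dB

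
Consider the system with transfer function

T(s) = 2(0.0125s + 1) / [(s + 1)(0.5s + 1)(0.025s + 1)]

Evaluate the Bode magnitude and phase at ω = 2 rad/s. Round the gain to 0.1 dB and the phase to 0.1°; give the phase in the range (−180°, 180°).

-4.0 dB, -109.9°

At ω = 2 rad/s:
zero (1 + j2·0.0125) = 1 + j0.025 → |·| ≈ 1.0003, ∠ ≈ 1.43°
pole (1 + j2·1) = 1 + j2 → |·| ≈ 2.2361, ∠ ≈ 63.43°
pole (1 + j2·0.5) = 1 + j1 → |·| ≈ 1.4142, ∠ ≈ 45.00°
pole (1 + j2·0.025) = 1 + j0.05 → |·| ≈ 1.0012, ∠ ≈ 2.86°
|T| = 2 · 1.0003 / (2.2361 · 1.4142 · 1.0012) ≈ 0.63188
Gain = 20 log₁₀(0.63188) ≈ -3.99 dB
∠T = (1.43°) − (63.43° + 45.00° + 2.86°) = -109.86°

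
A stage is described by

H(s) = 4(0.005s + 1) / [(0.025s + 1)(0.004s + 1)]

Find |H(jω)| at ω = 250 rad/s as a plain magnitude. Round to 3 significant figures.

At ω = 250 rad/s:
zero (1 + j250·0.005) = 1 + j1.25 → |·| ≈ 1.6008, ∠ ≈ 51.34°
pole (1 + j250·0.025) = 1 + j6.25 → |·| ≈ 6.3295, ∠ ≈ 80.91°
pole (1 + j250·0.004) = 1 + j1 → |·| ≈ 1.4142, ∠ ≈ 45.00°
|H| = 4 · 1.6008 / (6.3295 · 1.4142) ≈ 0.71535

0.715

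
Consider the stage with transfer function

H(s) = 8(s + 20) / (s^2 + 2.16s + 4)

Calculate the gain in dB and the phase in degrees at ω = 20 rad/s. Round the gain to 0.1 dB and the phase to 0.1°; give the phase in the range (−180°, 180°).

-4.9 dB, -128.8°

At s = jω = j20:
zero (s+20): 20 + j20 → |·| = √(20²+20²) = √800 ≈ 28.284, ∠ = arctan(20/20) ≈ 45.00°
quadratic: (j20)² + 2.16·j20 + 4 = -396 + j43.2 → |·| ≈ 398.35, ∠ ≈ 173.77°
|H| = 8 · 28.284 / 398.35 ≈ 0.56802
Gain = 20 log₁₀(0.56802) ≈ -4.91 dB
∠H = 45.00° − 173.77° = -128.77°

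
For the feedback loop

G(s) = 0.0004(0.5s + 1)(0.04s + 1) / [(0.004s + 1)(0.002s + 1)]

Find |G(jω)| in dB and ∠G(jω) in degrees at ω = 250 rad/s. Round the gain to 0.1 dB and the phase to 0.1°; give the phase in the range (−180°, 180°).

At ω = 250 rad/s:
zero (1 + j250·0.5) = 1 + j125 → |·| ≈ 125, ∠ ≈ 89.54°
zero (1 + j250·0.04) = 1 + j10 → |·| ≈ 10.05, ∠ ≈ 84.29°
pole (1 + j250·0.004) = 1 + j1 → |·| ≈ 1.4142, ∠ ≈ 45.00°
pole (1 + j250·0.002) = 1 + j0.5 → |·| ≈ 1.118, ∠ ≈ 26.57°
|G| = 0.0004 · 125 · 10.05 / (1.4142 · 1.118) ≈ 0.31782
Gain = 20 log₁₀(0.31782) ≈ -9.96 dB
∠G = (89.54° + 84.29°) − (45.00° + 26.57°) = 102.26°

-10.0 dB, 102.3°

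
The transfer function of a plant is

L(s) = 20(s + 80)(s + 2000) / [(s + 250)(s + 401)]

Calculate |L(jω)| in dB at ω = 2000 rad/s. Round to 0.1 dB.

At s = jω = j2000:
zero (s+80): 80 + j2000 → |·| = √(80²+2000²) = √4006400 ≈ 2001.6, ∠ = arctan(2000/80) ≈ 87.71°
zero (s+2000): 2000 + j2000 → |·| = √(2000²+2000²) = √8000000 ≈ 2828.4, ∠ = arctan(2000/2000) ≈ 45.00°
pole (s+250): 250 + j2000 → |·| = √(250²+2000²) = √4062500 ≈ 2015.6, ∠ = arctan(2000/250) ≈ 82.87°
pole (s+401): 401 + j2000 → |·| = √(401²+2000²) = √4160801 ≈ 2039.8, ∠ = arctan(2000/401) ≈ 78.66°
|L| = 20 · 5.6613e+06 / 4.1114e+06 ≈ 27.54
Gain = 20 log₁₀(27.54) ≈ 28.80 dB

28.8 dB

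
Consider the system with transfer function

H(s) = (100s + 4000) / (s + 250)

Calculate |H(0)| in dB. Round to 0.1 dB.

H(0) = 4000 / 250 = 16
20 log₁₀(16) ≈ 24.08 dB

24.1 dB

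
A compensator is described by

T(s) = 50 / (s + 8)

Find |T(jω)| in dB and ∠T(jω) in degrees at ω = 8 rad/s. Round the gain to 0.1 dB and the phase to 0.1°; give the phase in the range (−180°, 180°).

Substitute s = j8:
Numerator: 50 = 50 + j0
Denominator: (j8) + 8 = 8 + j8
|N| = √(50² + 0²) ≈ 50, ∠N ≈ 0.00°
|D| = √(8² + 8²) ≈ 11.314, ∠D ≈ 45.00°
|T| = 50 / 11.314 ≈ 4.4193
Gain = 20 log₁₀(4.4193) ≈ 12.91 dB
∠T = 0.00° − 45.00° = -45.00°

12.9 dB, -45.0°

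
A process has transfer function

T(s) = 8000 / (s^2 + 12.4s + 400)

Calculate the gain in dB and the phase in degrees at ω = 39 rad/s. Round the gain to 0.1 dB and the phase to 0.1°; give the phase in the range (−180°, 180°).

At s = jω = j39:
quadratic: (j39)² + 12.4·j39 + 400 = -1121 + j483.6 → |·| ≈ 1220.9, ∠ ≈ 156.66°
|T| = 8000 / 1220.9 ≈ 6.5525
Gain = 20 log₁₀(6.5525) ≈ 16.33 dB
∠T = 0.00° − 156.66° = -156.66°

16.3 dB, -156.7°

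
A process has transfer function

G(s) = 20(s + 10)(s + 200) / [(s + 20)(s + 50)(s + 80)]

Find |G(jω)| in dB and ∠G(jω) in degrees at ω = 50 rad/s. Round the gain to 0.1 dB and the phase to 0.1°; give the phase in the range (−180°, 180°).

At s = jω = j50:
zero (s+10): 10 + j50 → |·| = √(10²+50²) = √2600 ≈ 50.99, ∠ = arctan(50/10) ≈ 78.69°
zero (s+200): 200 + j50 → |·| = √(200²+50²) = √42500 ≈ 206.16, ∠ = arctan(50/200) ≈ 14.04°
pole (s+20): 20 + j50 → |·| = √(20²+50²) = √2900 ≈ 53.852, ∠ = arctan(50/20) ≈ 68.20°
pole (s+50): 50 + j50 → |·| = √(50²+50²) = √5000 ≈ 70.711, ∠ = arctan(50/50) ≈ 45.00°
pole (s+80): 80 + j50 → |·| = √(80²+50²) = √8900 ≈ 94.34, ∠ = arctan(50/80) ≈ 32.01°
|G| = 20 · 10512 / 3.5924e+05 ≈ 0.58524
Gain = 20 log₁₀(0.58524) ≈ -4.65 dB
∠G = 92.73° − 145.21° = -52.48°

-4.7 dB, -52.5°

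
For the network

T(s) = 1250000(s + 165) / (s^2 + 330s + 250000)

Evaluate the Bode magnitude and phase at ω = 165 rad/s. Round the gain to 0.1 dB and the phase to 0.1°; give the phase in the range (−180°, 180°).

At s = jω = j165:
zero (s+165): 165 + j165 → |·| = √(165²+165²) = √54450 ≈ 233.35, ∠ = arctan(165/165) ≈ 45.00°
quadratic: (j165)² + 330·j165 + 250000 = 222775 + j54450 → |·| ≈ 2.2933e+05, ∠ ≈ 13.73°
|T| = 1250000 · 233.35 / 2.2933e+05 ≈ 1271.9
Gain = 20 log₁₀(1271.9) ≈ 62.09 dB
∠T = 45.00° − 13.73° = 31.27°

62.1 dB, 31.3°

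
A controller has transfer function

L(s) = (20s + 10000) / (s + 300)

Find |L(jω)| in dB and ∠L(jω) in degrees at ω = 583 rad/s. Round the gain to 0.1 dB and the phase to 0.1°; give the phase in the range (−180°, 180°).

Substitute s = j583:
Numerator: 20(j583) + 10000 = 10000 + j11660
Denominator: (j583) + 300 = 300 + j583
|N| = √(10000² + 11660²) ≈ 15361, ∠N ≈ 49.38°
|D| = √(300² + 583²) ≈ 655.66, ∠D ≈ 62.77°
|L| = 15361 / 655.66 ≈ 23.428
Gain = 20 log₁₀(23.428) ≈ 27.39 dB
∠L = 49.38° − 62.77° = -13.39°

27.4 dB, -13.4°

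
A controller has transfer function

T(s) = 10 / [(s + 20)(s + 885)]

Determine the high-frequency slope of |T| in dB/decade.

Each pole contributes −20 dB/decade at high frequency; each zero contributes +20 dB/decade.
Net: 0 zero(s) − 2 pole(s) → -40 dB/decade.

-40 dB/decade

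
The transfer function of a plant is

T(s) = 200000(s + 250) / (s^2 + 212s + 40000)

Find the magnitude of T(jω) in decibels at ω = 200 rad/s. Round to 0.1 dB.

At s = jω = j200:
zero (s+250): 250 + j200 → |·| = √(250²+200²) = √102500 ≈ 320.16, ∠ = arctan(200/250) ≈ 38.66°
quadratic: (j200)² + 212·j200 + 40000 = 0 + j42400 → |·| ≈ 42400, ∠ ≈ 90.00°
|T| = 200000 · 320.16 / 42400 ≈ 1510.2
Gain = 20 log₁₀(1510.2) ≈ 63.58 dB

63.6 dB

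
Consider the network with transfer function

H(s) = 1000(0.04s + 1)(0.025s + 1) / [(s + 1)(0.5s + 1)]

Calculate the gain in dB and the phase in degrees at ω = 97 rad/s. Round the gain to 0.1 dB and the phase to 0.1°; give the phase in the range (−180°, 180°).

7.0 dB, -35.1°

At ω = 97 rad/s:
zero (1 + j97·0.04) = 1 + j3.88 → |·| ≈ 4.0068, ∠ ≈ 75.55°
zero (1 + j97·0.025) = 1 + j2.425 → |·| ≈ 2.6231, ∠ ≈ 67.59°
pole (1 + j97·1) = 1 + j97 → |·| ≈ 97.005, ∠ ≈ 89.41°
pole (1 + j97·0.5) = 1 + j48.5 → |·| ≈ 48.51, ∠ ≈ 88.82°
|H| = 1000 · 4.0068 · 2.6231 / (97.005 · 48.51) ≈ 2.2335
Gain = 20 log₁₀(2.2335) ≈ 6.98 dB
∠H = (75.55° + 67.59°) − (89.41° + 88.82°) = -35.09°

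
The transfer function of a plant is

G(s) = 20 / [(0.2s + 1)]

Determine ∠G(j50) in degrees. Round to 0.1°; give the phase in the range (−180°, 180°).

-84.3°

At ω = 50 rad/s:
pole (1 + j50·0.2) = 1 + j10 → |·| ≈ 10.05, ∠ ≈ 84.29°
∠G = (0°) − (84.29°) = -84.29°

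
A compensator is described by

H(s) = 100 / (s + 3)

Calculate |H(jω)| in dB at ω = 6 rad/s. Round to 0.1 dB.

23.5 dB

Substitute s = j6:
Numerator: 100 = 100 + j0
Denominator: (j6) + 3 = 3 + j6
|N| = √(100² + 0²) ≈ 100, ∠N ≈ 0.00°
|D| = √(3² + 6²) ≈ 6.7082, ∠D ≈ 63.43°
|H| = 100 / 6.7082 ≈ 14.907
Gain = 20 log₁₀(14.907) ≈ 23.47 dB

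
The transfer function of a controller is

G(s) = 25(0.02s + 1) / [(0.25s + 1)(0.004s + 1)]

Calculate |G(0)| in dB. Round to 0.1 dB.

28.0 dB

G(0) = 25 · 1 / 1 = 25
20 log₁₀(25) ≈ 27.96 dB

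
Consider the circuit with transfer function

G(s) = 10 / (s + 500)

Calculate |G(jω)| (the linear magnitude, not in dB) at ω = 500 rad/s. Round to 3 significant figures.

0.0141

Substitute s = j500:
Numerator: 10 = 10 + j0
Denominator: (j500) + 500 = 500 + j500
|N| = √(10² + 0²) ≈ 10, ∠N ≈ 0.00°
|D| = √(500² + 500²) ≈ 707.11, ∠D ≈ 45.00°
|G| = 10 / 707.11 ≈ 0.014142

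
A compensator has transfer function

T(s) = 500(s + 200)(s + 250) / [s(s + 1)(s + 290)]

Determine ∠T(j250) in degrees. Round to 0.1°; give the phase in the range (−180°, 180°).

At s = jω = j250:
zero (s+200): 200 + j250 → |·| = √(200²+250²) = √102500 ≈ 320.16, ∠ = arctan(250/200) ≈ 51.34°
zero (s+250): 250 + j250 → |·| = √(250²+250²) = √125000 ≈ 353.55, ∠ = arctan(250/250) ≈ 45.00°
pole (s+1): 1 + j250 → |·| = √(1²+250²) = √62501 ≈ 250, ∠ = arctan(250/1) ≈ 89.77°
pole (s+290): 290 + j250 → |·| = √(290²+250²) = √146600 ≈ 382.88, ∠ = arctan(250/290) ≈ 40.76°
pole at origin: |s| = 250, ∠ = 90.00° (in denominator)
∠T = 96.34° − 220.53° = -124.19°

-124.2°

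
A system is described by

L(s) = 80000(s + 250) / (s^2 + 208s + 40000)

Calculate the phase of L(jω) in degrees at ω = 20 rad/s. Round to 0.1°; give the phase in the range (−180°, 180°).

At s = jω = j20:
zero (s+250): 250 + j20 → |·| = √(250²+20²) = √62900 ≈ 250.8, ∠ = arctan(20/250) ≈ 4.57°
quadratic: (j20)² + 208·j20 + 40000 = 39600 + j4160 → |·| ≈ 39818, ∠ ≈ 6.00°
∠L = 4.57° − 6.00° = -1.43°

-1.4°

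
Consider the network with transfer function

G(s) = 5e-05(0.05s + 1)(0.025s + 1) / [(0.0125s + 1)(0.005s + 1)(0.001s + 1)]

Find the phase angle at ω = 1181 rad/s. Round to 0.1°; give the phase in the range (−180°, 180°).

-39.2°

At ω = 1181 rad/s:
zero (1 + j1181·0.05) = 1 + j59.05 → |·| ≈ 59.058, ∠ ≈ 89.03°
zero (1 + j1181·0.025) = 1 + j29.525 → |·| ≈ 29.542, ∠ ≈ 88.06°
pole (1 + j1181·0.0125) = 1 + j14.7625 → |·| ≈ 14.796, ∠ ≈ 86.12°
pole (1 + j1181·0.005) = 1 + j5.905 → |·| ≈ 5.9891, ∠ ≈ 80.39°
pole (1 + j1181·0.001) = 1 + j1.181 → |·| ≈ 1.5475, ∠ ≈ 49.74°
∠G = (89.03° + 88.06°) − (86.12° + 80.39° + 49.74°) = -39.16°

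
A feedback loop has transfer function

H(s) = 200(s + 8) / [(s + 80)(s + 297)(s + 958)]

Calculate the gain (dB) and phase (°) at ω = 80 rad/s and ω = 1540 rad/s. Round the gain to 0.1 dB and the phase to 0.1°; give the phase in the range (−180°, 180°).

ω = 80: -66.4 dB, 19.4°; ω = 1540: -83.1 dB, -134.5°

At s = jω = j80:
zero (s+8): 8 + j80 → |·| = √(8²+80²) = √6464 ≈ 80.399, ∠ = arctan(80/8) ≈ 84.29°
pole (s+80): 80 + j80 → |·| = √(80²+80²) = √12800 ≈ 113.14, ∠ = arctan(80/80) ≈ 45.00°
pole (s+297): 297 + j80 → |·| = √(297²+80²) = √94609 ≈ 307.59, ∠ = arctan(80/297) ≈ 15.08°
pole (s+958): 958 + j80 → |·| = √(958²+80²) = √924164 ≈ 961.33, ∠ = arctan(80/958) ≈ 4.77°
|H| = 200 · 80.399 / 3.3455e+07 ≈ 0.00048064
Gain = 20 log₁₀(0.00048064) ≈ -66.36 dB
∠H = 84.29° − 64.85° = 19.44°

At s = jω = j1540:
zero (s+8): 8 + j1540 → |·| = √(8²+1540²) = √2371664 ≈ 1540, ∠ = arctan(1540/8) ≈ 89.70°
pole (s+80): 80 + j1540 → |·| = √(80²+1540²) = √2378000 ≈ 1542.1, ∠ = arctan(1540/80) ≈ 87.03°
pole (s+297): 297 + j1540 → |·| = √(297²+1540²) = √2459809 ≈ 1568.4, ∠ = arctan(1540/297) ≈ 79.08°
pole (s+958): 958 + j1540 → |·| = √(958²+1540²) = √3289364 ≈ 1813.7, ∠ = arctan(1540/958) ≈ 58.12°
|H| = 200 · 1540 / 4.3867e+09 ≈ 7.0212e-05
Gain = 20 log₁₀(7.0212e-05) ≈ -83.07 dB
∠H = 89.70° − 224.23° = -134.53°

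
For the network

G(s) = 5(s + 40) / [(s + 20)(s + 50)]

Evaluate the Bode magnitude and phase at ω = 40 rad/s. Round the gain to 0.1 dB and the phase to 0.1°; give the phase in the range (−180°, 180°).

-20.1 dB, -57.1°

At s = jω = j40:
zero (s+40): 40 + j40 → |·| = √(40²+40²) = √3200 ≈ 56.569, ∠ = arctan(40/40) ≈ 45.00°
pole (s+20): 20 + j40 → |·| = √(20²+40²) = √2000 ≈ 44.721, ∠ = arctan(40/20) ≈ 63.43°
pole (s+50): 50 + j40 → |·| = √(50²+40²) = √4100 ≈ 64.031, ∠ = arctan(40/50) ≈ 38.66°
|G| = 5 · 56.569 / 2863.5 ≈ 0.098776
Gain = 20 log₁₀(0.098776) ≈ -20.11 dB
∠G = 45.00° − 102.09° = -57.09°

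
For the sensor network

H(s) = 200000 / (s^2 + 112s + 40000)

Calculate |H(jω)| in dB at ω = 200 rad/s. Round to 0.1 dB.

At s = jω = j200:
quadratic: (j200)² + 112·j200 + 40000 = 0 + j22400 → |·| ≈ 22400, ∠ ≈ 90.00°
|H| = 200000 / 22400 ≈ 8.9286
Gain = 20 log₁₀(8.9286) ≈ 19.02 dB

19.0 dB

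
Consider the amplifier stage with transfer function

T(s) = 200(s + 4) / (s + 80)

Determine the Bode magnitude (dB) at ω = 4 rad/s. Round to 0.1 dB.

23.0 dB

At s = jω = j4:
zero (s+4): 4 + j4 → |·| = √(4²+4²) = √32 ≈ 5.6569, ∠ = arctan(4/4) ≈ 45.00°
pole (s+80): 80 + j4 → |·| = √(80²+4²) = √6416 ≈ 80.1, ∠ = arctan(4/80) ≈ 2.86°
|T| = 200 · 5.6569 / 80.1 ≈ 14.125
Gain = 20 log₁₀(14.125) ≈ 23.00 dB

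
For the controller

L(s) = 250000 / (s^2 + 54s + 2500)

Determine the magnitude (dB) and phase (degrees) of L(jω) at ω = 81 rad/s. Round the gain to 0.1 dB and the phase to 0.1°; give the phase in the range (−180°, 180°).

At s = jω = j81:
quadratic: (j81)² + 54·j81 + 2500 = -4061 + j4374 → |·| ≈ 5968.6, ∠ ≈ 132.87°
|L| = 250000 / 5968.6 ≈ 41.886
Gain = 20 log₁₀(41.886) ≈ 32.44 dB
∠L = 0.00° − 132.87° = -132.87°

32.4 dB, -132.9°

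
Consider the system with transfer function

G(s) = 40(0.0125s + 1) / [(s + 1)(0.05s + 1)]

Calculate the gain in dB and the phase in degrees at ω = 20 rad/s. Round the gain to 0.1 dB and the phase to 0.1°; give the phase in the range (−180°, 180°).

At ω = 20 rad/s:
zero (1 + j20·0.0125) = 1 + j0.25 → |·| ≈ 1.0308, ∠ ≈ 14.04°
pole (1 + j20·1) = 1 + j20 → |·| ≈ 20.025, ∠ ≈ 87.14°
pole (1 + j20·0.05) = 1 + j1 → |·| ≈ 1.4142, ∠ ≈ 45.00°
|G| = 40 · 1.0308 / (20.025 · 1.4142) ≈ 1.456
Gain = 20 log₁₀(1.456) ≈ 3.26 dB
∠G = (14.04°) − (87.14° + 45.00°) = -118.10°

3.3 dB, -118.1°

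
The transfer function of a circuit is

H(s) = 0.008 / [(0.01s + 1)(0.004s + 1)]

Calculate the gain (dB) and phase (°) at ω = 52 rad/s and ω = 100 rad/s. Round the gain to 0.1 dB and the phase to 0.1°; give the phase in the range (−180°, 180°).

At ω = 52 rad/s:
pole (1 + j52·0.01) = 1 + j0.52 → |·| ≈ 1.1271, ∠ ≈ 27.47°
pole (1 + j52·0.004) = 1 + j0.208 → |·| ≈ 1.0214, ∠ ≈ 11.75°
|H| = 0.008 · 1 / (1.1271 · 1.0214) ≈ 0.0069491
Gain = 20 log₁₀(0.0069491) ≈ -43.16 dB
∠H = (0°) − (27.47° + 11.75°) = -39.22°

At ω = 100 rad/s:
pole (1 + j100·0.01) = 1 + j1 → |·| ≈ 1.4142, ∠ ≈ 45.00°
pole (1 + j100·0.004) = 1 + j0.4 → |·| ≈ 1.077, ∠ ≈ 21.80°
|H| = 0.008 · 1 / (1.4142 · 1.077) ≈ 0.0052525
Gain = 20 log₁₀(0.0052525) ≈ -45.59 dB
∠H = (0°) − (45.00° + 21.80°) = -66.80°

ω = 52: -43.2 dB, -39.2°; ω = 100: -45.6 dB, -66.8°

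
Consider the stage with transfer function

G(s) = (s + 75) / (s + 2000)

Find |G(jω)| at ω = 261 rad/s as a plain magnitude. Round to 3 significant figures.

0.135

Substitute s = j261:
Numerator: (j261) + 75 = 75 + j261
Denominator: (j261) + 2000 = 2000 + j261
|N| = √(75² + 261²) ≈ 271.56, ∠N ≈ 73.97°
|D| = √(2000² + 261²) ≈ 2017, ∠D ≈ 7.44°
|G| = 271.56 / 2017 ≈ 0.13464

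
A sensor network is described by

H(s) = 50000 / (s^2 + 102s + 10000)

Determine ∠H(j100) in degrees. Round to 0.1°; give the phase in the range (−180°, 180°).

At s = jω = j100:
quadratic: (j100)² + 102·j100 + 10000 = 0 + j10200 → |·| ≈ 10200, ∠ ≈ 90.00°
∠H = 0.00° − 90.00° = -90.00°

-90.0°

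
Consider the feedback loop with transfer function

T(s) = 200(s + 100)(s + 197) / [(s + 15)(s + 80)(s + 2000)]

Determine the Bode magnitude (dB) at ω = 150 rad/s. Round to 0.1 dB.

At s = jω = j150:
zero (s+100): 100 + j150 → |·| = √(100²+150²) = √32500 ≈ 180.28, ∠ = arctan(150/100) ≈ 56.31°
zero (s+197): 197 + j150 → |·| = √(197²+150²) = √61309 ≈ 247.61, ∠ = arctan(150/197) ≈ 37.29°
pole (s+15): 15 + j150 → |·| = √(15²+150²) = √22725 ≈ 150.75, ∠ = arctan(150/15) ≈ 84.29°
pole (s+80): 80 + j150 → |·| = √(80²+150²) = √28900 ≈ 170, ∠ = arctan(150/80) ≈ 61.93°
pole (s+2000): 2000 + j150 → |·| = √(2000²+150²) = √4022500 ≈ 2005.6, ∠ = arctan(150/2000) ≈ 4.29°
|T| = 200 · 44639 / 5.1399e+07 ≈ 0.1737
Gain = 20 log₁₀(0.1737) ≈ -15.20 dB

-15.2 dB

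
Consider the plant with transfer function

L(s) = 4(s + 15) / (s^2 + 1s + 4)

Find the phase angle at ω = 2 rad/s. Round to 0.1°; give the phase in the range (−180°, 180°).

At s = jω = j2:
zero (s+15): 15 + j2 → |·| = √(15²+2²) = √229 ≈ 15.133, ∠ = arctan(2/15) ≈ 7.59°
quadratic: (j2)² + 1·j2 + 4 = 0 + j2 → |·| ≈ 2, ∠ ≈ 90.00°
∠L = 7.59° − 90.00° = -82.41°

-82.4°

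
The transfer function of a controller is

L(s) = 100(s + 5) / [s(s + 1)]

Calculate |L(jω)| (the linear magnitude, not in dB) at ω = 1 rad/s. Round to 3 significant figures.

361

At s = jω = j1:
zero (s+5): 5 + j1 → |·| = √(5²+1²) = √26 ≈ 5.099, ∠ = arctan(1/5) ≈ 11.31°
pole (s+1): 1 + j1 → |·| = √(1²+1²) = √2 ≈ 1.4142, ∠ = arctan(1/1) ≈ 45.00°
pole at origin: |s| = 1, ∠ = 90.00° (in denominator)
|L| = 100 · 5.099 / 1.4142 ≈ 360.56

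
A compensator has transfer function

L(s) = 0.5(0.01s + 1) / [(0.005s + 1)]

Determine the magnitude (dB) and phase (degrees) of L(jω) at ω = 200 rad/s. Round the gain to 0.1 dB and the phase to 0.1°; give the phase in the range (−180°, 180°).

At ω = 200 rad/s:
zero (1 + j200·0.01) = 1 + j2 → |·| ≈ 2.2361, ∠ ≈ 63.43°
pole (1 + j200·0.005) = 1 + j1 → |·| ≈ 1.4142, ∠ ≈ 45.00°
|L| = 0.5 · 2.2361 / (1.4142) ≈ 0.79059
Gain = 20 log₁₀(0.79059) ≈ -2.04 dB
∠L = (63.43°) − (45.00°) = 18.43°

-2.0 dB, 18.4°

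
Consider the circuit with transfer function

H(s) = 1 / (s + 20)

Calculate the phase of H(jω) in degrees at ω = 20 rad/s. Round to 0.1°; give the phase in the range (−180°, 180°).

-45.0°

Substitute s = j20:
Numerator: 1 = 1 + j0
Denominator: (j20) + 20 = 20 + j20
|N| = √(1² + 0²) ≈ 1, ∠N ≈ 0.00°
|D| = √(20² + 20²) ≈ 28.284, ∠D ≈ 45.00°
∠H = 0.00° − 45.00° = -45.00°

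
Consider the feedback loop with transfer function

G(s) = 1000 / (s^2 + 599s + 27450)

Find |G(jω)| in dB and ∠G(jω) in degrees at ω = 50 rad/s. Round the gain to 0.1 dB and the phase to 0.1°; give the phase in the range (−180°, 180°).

Substitute s = j50:
Numerator: 1000 = 1000 + j0
Denominator: (j50)^2 + 599(j50) + 27450 = 24950 + j29950
|N| = √(1000² + 0²) ≈ 1000, ∠N ≈ 0.00°
|D| = √(24950² + 29950²) ≈ 38981, ∠D ≈ 50.20°
|G| = 1000 / 38981 ≈ 0.025654
Gain = 20 log₁₀(0.025654) ≈ -31.82 dB
∠G = 0.00° − 50.20° = -50.20°

-31.8 dB, -50.2°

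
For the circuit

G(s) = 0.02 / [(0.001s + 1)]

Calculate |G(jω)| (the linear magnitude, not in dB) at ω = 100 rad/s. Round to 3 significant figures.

0.0199

At ω = 100 rad/s:
pole (1 + j100·0.001) = 1 + j0.1 → |·| ≈ 1.005, ∠ ≈ 5.71°
|G| = 0.02 · 1 / (1.005) ≈ 0.0199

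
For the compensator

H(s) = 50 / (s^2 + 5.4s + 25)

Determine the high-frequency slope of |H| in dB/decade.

Each pole contributes −20 dB/decade at high frequency; each zero contributes +20 dB/decade.
Net: 0 zero(s) − 2 pole(s) → -40 dB/decade.

-40 dB/decade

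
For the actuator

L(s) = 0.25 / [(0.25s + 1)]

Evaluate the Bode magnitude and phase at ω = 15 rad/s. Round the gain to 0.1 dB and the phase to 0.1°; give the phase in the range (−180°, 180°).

-23.8 dB, -75.1°

At ω = 15 rad/s:
pole (1 + j15·0.25) = 1 + j3.75 → |·| ≈ 3.881, ∠ ≈ 75.07°
|L| = 0.25 · 1 / (3.881) ≈ 0.064416
Gain = 20 log₁₀(0.064416) ≈ -23.82 dB
∠L = (0°) − (75.07°) = -75.07°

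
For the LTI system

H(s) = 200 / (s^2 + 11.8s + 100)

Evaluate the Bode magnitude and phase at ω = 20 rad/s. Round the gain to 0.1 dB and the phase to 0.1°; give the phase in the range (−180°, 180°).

-5.6 dB, -141.8°

At s = jω = j20:
quadratic: (j20)² + 11.8·j20 + 100 = -300 + j236 → |·| ≈ 381.7, ∠ ≈ 141.81°
|H| = 200 / 381.7 ≈ 0.52397
Gain = 20 log₁₀(0.52397) ≈ -5.61 dB
∠H = 0.00° − 141.81° = -141.81°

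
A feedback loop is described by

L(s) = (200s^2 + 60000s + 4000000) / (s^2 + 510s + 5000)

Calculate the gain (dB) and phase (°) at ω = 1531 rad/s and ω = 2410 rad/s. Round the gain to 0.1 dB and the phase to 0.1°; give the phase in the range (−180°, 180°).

Substitute s = j1531:
Numerator: 200(j1531)^2 + 60000(j1531) + 4000000 = -464792200 + j91860000
Denominator: (j1531)^2 + 510(j1531) + 5000 = -2338961 + j780810
|N| = √(464792200² + 91860000²) ≈ 4.7378e+08, ∠N ≈ 168.82°
|D| = √(2338961² + 780810²) ≈ 2.4658e+06, ∠D ≈ 161.54°
|L| = 4.7378e+08 / 2.4658e+06 ≈ 192.14
Gain = 20 log₁₀(192.14) ≈ 45.67 dB
∠L = 168.82° − 161.54° = 7.28°

Substitute s = j2410:
Numerator: 200(j2410)^2 + 60000(j2410) + 4000000 = -1157620000 + j144600000
Denominator: (j2410)^2 + 510(j2410) + 5000 = -5803100 + j1229100
|N| = √(1157620000² + 144600000²) ≈ 1.1666e+09, ∠N ≈ 172.88°
|D| = √(5803100² + 1229100²) ≈ 5.9318e+06, ∠D ≈ 168.04°
|L| = 1.1666e+09 / 5.9318e+06 ≈ 196.67
Gain = 20 log₁₀(196.67) ≈ 45.87 dB
∠L = 172.88° − 168.04° = 4.84°

ω = 1531: 45.7 dB, 7.3°; ω = 2410: 45.9 dB, 4.8°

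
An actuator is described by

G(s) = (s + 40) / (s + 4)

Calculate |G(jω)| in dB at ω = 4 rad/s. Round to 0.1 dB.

17.0 dB

At s = jω = j4:
zero (s+40): 40 + j4 → |·| = √(40²+4²) = √1616 ≈ 40.2, ∠ = arctan(4/40) ≈ 5.71°
pole (s+4): 4 + j4 → |·| = √(4²+4²) = √32 ≈ 5.6569, ∠ = arctan(4/4) ≈ 45.00°
|G| = 1 · 40.2 / 5.6569 ≈ 7.1064
Gain = 20 log₁₀(7.1064) ≈ 17.03 dB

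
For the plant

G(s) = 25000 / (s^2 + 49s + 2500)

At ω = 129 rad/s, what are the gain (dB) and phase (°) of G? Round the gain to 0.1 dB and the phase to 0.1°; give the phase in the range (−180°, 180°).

At s = jω = j129:
quadratic: (j129)² + 49·j129 + 2500 = -14141 + j6321 → |·| ≈ 15489, ∠ ≈ 155.92°
|G| = 25000 / 15489 ≈ 1.614
Gain = 20 log₁₀(1.614) ≈ 4.16 dB
∠G = 0.00° − 155.92° = -155.92°

4.2 dB, -155.9°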